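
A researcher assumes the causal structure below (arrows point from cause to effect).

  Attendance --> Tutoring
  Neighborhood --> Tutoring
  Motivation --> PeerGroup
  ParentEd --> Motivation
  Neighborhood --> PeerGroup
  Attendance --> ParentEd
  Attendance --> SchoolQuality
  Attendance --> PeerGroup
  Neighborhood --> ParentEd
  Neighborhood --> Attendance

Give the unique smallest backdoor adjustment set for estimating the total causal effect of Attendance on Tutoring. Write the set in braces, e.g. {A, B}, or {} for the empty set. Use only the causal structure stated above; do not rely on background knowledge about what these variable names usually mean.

Variables eligible for adjustment (non-descendants of Attendance, excluding Attendance and Tutoring): {Neighborhood}.
Backdoor paths from Attendance to Tutoring:
  P1: Attendance <- Neighborhood -> Tutoring
The empty set is not sufficient: P1 (Attendance <- Neighborhood -> Tutoring) has no collider blocking it and no conditioned non-collider, so it is open.
Try {Neighborhood}:
  P1: blocked at fork node Neighborhood ∈ conditioning set.
{Neighborhood} contains no descendant of Attendance and blocks every backdoor path.
{Neighborhood} is the unique smallest valid adjustment set.

{Neighborhood}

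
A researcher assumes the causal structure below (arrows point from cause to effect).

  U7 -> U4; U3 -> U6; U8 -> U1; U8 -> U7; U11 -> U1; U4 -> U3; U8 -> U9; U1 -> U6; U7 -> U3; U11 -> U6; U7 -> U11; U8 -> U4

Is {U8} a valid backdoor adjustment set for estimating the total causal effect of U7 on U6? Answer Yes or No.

Backdoor paths from U7 to U6 (paths whose first edge points into U7):
  P1: U7 <- U8 -> U4 -> U3 -> U6
  P2: U7 <- U8 -> U1 <- U11 -> U6
  P3: U7 <- U8 -> U1 -> U6
Condition 1 (no descendant of U7 in the set): holds — descendants of U7 are {U1, U11, U3, U4, U6}; none are in {U8}.
Condition 2 (every backdoor path blocked by {U8}):
  P1: blocked at fork node U8 ∈ conditioning set.
  P2: blocked at fork node U8 ∈ conditioning set.
  P3: blocked at fork node U8 ∈ conditioning set.
{U8} satisfies the backdoor criterion.

Yes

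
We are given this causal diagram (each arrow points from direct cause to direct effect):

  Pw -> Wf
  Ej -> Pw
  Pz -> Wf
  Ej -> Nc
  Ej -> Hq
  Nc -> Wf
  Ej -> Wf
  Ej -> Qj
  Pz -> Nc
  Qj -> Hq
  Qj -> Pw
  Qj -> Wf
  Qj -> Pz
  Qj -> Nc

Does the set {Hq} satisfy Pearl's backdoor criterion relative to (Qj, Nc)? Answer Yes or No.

No

Backdoor paths from Qj to Nc (paths whose first edge points into Qj):
  P1: Qj <- Ej -> Pw -> Wf <- Pz -> Nc
  P2: Qj <- Ej -> Pw -> Wf <- Nc
  P3: Qj <- Ej -> Nc
  P4: Qj <- Ej -> Wf <- Pz -> Nc
  P5: Qj <- Ej -> Wf <- Nc
Condition 1 (no descendant of Qj in the set): FAILS — Hq is a descendant of Qj.
Condition 2 (every backdoor path blocked by {Hq}):
  P1: blocked at collider Wf (neither it nor any descendant is in the conditioning set).
  P2: blocked at collider Wf (neither it nor any descendant is in the conditioning set).
  P3: open — no interior node is in the conditioning set.
  P4: blocked at collider Wf (neither it nor any descendant is in the conditioning set).
  P5: blocked at collider Wf (neither it nor any descendant is in the conditioning set).
{Hq} does not satisfy the backdoor criterion.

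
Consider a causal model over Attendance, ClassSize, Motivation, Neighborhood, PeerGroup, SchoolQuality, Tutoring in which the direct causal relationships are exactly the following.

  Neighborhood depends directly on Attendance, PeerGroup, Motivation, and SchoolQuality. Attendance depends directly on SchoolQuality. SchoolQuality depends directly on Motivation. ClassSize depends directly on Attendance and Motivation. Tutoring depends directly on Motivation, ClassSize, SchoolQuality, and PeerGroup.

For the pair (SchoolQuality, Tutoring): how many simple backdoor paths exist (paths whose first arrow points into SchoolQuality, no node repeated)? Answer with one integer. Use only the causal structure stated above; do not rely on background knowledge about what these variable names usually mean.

A backdoor path from SchoolQuality to Tutoring is any simple undirected path whose first edge points into SchoolQuality (i.e. leaves SchoolQuality via a parent).
Parents of SchoolQuality: {Motivation}.
Enumerating:
  P1: SchoolQuality <- Motivation -> Neighborhood <- PeerGroup -> Tutoring
  P2: SchoolQuality <- Motivation -> Neighborhood <- Attendance -> ClassSize -> Tutoring
  P3: SchoolQuality <- Motivation -> ClassSize <- Attendance -> Neighborhood <- PeerGroup -> Tutoring
  P4: SchoolQuality <- Motivation -> ClassSize -> Tutoring
  P5: SchoolQuality <- Motivation -> Tutoring
That exhausts the simple backdoor paths. Count: 5.

5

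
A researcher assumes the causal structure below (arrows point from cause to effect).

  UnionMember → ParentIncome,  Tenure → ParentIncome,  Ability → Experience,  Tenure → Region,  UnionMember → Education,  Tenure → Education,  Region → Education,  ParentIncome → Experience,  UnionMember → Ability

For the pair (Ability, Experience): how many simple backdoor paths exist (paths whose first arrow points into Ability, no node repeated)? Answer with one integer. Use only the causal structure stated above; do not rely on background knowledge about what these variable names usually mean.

3

A backdoor path from Ability to Experience is any simple undirected path whose first edge points into Ability (i.e. leaves Ability via a parent).
Parents of Ability: {UnionMember}.
Enumerating:
  P1: Ability <- UnionMember -> ParentIncome -> Experience
  P2: Ability <- UnionMember -> Education <- Tenure -> ParentIncome -> Experience
  P3: Ability <- UnionMember -> Education <- Region <- Tenure -> ParentIncome -> Experience
That exhausts the simple backdoor paths. Count: 3.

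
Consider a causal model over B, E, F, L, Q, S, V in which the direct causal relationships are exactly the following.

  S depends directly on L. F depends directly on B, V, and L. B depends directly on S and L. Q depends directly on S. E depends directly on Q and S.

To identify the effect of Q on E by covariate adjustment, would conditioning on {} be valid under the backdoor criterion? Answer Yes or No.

Backdoor paths from Q to E (paths whose first edge points into Q):
  P1: Q <- S -> E
Condition 1 (no descendant of Q in the set): holds — descendants of Q are {E}; none are in {}.
Condition 2 (every backdoor path blocked by {}):
  P1: open — no interior node is in the conditioning set.
{} does not satisfy the backdoor criterion.

No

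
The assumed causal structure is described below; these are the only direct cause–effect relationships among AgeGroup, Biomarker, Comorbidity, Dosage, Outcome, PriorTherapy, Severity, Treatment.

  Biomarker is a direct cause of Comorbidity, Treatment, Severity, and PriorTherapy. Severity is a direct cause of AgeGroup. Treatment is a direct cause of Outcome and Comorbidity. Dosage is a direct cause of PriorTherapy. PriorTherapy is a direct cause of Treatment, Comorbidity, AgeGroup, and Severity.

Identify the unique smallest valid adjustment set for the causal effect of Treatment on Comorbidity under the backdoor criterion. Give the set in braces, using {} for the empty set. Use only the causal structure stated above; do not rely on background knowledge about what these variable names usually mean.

Variables eligible for adjustment (non-descendants of Treatment, excluding Treatment and Comorbidity): {AgeGroup, Biomarker, Dosage, PriorTherapy, Severity}.
Backdoor paths from Treatment to Comorbidity:
  P1: Treatment <- Biomarker -> PriorTherapy -> Comorbidity
  P2: Treatment <- Biomarker -> Severity <- PriorTherapy -> Comorbidity
  P3: Treatment <- Biomarker -> Severity -> AgeGroup <- PriorTherapy -> Comorbidity
  P4: Treatment <- Biomarker -> Comorbidity
  P5: Treatment <- PriorTherapy <- Biomarker -> Comorbidity
  P6: Treatment <- PriorTherapy -> Severity <- Biomarker -> Comorbidity
  P7: Treatment <- PriorTherapy -> Comorbidity
  P8: Treatment <- PriorTherapy -> AgeGroup <- Severity <- Biomarker -> Comorbidity
The empty set is not sufficient: P1 (Treatment <- Biomarker -> PriorTherapy -> Comorbidity) has no collider blocking it and no conditioned non-collider, so it is open.
Try {Biomarker, PriorTherapy}:
  P1: blocked at fork node Biomarker ∈ conditioning set.
  P2: blocked at fork node Biomarker ∈ conditioning set.
  P3: blocked at fork node Biomarker ∈ conditioning set.
  P4: blocked at fork node Biomarker ∈ conditioning set.
  P5: blocked at chain node PriorTherapy ∈ conditioning set.
  P6: blocked at fork node PriorTherapy ∈ conditioning set.
  P7: blocked at fork node PriorTherapy ∈ conditioning set.
  P8: blocked at fork node PriorTherapy ∈ conditioning set.
{Biomarker, PriorTherapy} contains no descendant of Treatment and blocks every backdoor path.
Every element of {Biomarker, PriorTherapy} is needed (dropping Biomarker leaves P4 open; dropping PriorTherapy leaves P7 open), so no proper subset is valid.
Among all size-2 subsets of the eligible variables, only {Biomarker, PriorTherapy} blocks every backdoor path, so it is the unique smallest valid adjustment set.

{Biomarker, PriorTherapy}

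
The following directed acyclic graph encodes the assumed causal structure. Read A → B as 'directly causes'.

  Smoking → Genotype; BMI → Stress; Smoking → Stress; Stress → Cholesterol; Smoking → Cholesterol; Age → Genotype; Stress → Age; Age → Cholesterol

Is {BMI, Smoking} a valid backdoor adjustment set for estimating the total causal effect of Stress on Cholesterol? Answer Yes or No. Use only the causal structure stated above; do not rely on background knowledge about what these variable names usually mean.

Backdoor paths from Stress to Cholesterol (paths whose first edge points into Stress):
  P1: Stress <- Smoking -> Genotype <- Age -> Cholesterol
  P2: Stress <- Smoking -> Cholesterol
Condition 1 (no descendant of Stress in the set): holds — descendants of Stress are {Age, Cholesterol, Genotype}; none are in {BMI, Smoking}.
Condition 2 (every backdoor path blocked by {BMI, Smoking}):
  P1: blocked at fork node Smoking ∈ conditioning set.
  P2: blocked at fork node Smoking ∈ conditioning set.
{BMI, Smoking} satisfies the backdoor criterion.

Yes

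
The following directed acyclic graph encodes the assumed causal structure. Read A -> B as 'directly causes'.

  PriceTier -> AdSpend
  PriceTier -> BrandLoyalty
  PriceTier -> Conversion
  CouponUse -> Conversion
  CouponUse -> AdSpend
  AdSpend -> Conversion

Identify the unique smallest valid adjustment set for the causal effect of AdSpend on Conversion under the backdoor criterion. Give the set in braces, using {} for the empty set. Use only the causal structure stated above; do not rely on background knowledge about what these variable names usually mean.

Variables eligible for adjustment (non-descendants of AdSpend, excluding AdSpend and Conversion): {BrandLoyalty, CouponUse, PriceTier}.
Backdoor paths from AdSpend to Conversion:
  P1: AdSpend <- PriceTier -> Conversion
  P2: AdSpend <- CouponUse -> Conversion
The empty set is not sufficient: P1 (AdSpend <- PriceTier -> Conversion) has no collider blocking it and no conditioned non-collider, so it is open.
Try {CouponUse, PriceTier}:
  P1: blocked at fork node PriceTier ∈ conditioning set.
  P2: blocked at fork node CouponUse ∈ conditioning set.
{CouponUse, PriceTier} contains no descendant of AdSpend and blocks every backdoor path.
Every element of {CouponUse, PriceTier} is needed (dropping CouponUse leaves P2 open; dropping PriceTier leaves P1 open), so no proper subset is valid.
Among all size-2 subsets of the eligible variables, only {CouponUse, PriceTier} blocks every backdoor path, so it is the unique smallest valid adjustment set.

{CouponUse, PriceTier}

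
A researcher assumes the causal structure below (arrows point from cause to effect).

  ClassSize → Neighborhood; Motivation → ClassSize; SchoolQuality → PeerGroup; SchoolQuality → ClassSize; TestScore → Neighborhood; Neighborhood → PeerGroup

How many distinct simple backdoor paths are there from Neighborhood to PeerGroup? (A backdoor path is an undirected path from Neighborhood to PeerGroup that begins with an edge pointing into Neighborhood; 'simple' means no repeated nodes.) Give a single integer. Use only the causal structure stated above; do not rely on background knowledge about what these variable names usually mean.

1

A backdoor path from Neighborhood to PeerGroup is any simple undirected path whose first edge points into Neighborhood (i.e. leaves Neighborhood via a parent).
Parents of Neighborhood: {ClassSize, TestScore}.
Enumerating:
  P1: Neighborhood <- ClassSize <- SchoolQuality -> PeerGroup
That exhausts the simple backdoor paths. Count: 1.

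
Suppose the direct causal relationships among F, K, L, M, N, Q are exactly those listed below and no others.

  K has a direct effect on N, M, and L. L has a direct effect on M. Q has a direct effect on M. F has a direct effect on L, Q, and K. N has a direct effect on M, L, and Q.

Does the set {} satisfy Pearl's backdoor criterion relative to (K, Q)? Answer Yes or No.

No

Backdoor paths from K to Q (paths whose first edge points into K):
  P1: K <- F -> L <- N -> Q
  P2: K <- F -> L <- N -> M <- Q
  P3: K <- F -> L -> M <- N -> Q
  P4: K <- F -> L -> M <- Q
  P5: K <- F -> Q
Condition 1 (no descendant of K in the set): holds — descendants of K are {L, M, N, Q}; none are in {}.
Condition 2 (every backdoor path blocked by {}):
  P1: blocked at collider L (neither it nor any descendant is in the conditioning set).
  P2: blocked at collider L (neither it nor any descendant is in the conditioning set).
  P3: blocked at collider M (neither it nor any descendant is in the conditioning set).
  P4: blocked at collider M (neither it nor any descendant is in the conditioning set).
  P5: open — no interior node is in the conditioning set.
{} does not satisfy the backdoor criterion.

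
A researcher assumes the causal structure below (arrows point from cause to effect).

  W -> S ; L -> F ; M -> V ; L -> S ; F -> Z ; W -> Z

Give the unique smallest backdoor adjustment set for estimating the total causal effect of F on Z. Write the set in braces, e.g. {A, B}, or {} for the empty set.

Variables eligible for adjustment (non-descendants of F, excluding F and Z): {L, M, S, V, W}.
Backdoor paths from F to Z:
  P1: F <- L -> S <- W -> Z
Each backdoor path contains an unconditioned collider, so every path is already blocked with the empty conditioning set:
  P1: blocked at collider S (neither it nor any descendant is in the conditioning set).
The empty set is therefore the unique smallest valid set.

{}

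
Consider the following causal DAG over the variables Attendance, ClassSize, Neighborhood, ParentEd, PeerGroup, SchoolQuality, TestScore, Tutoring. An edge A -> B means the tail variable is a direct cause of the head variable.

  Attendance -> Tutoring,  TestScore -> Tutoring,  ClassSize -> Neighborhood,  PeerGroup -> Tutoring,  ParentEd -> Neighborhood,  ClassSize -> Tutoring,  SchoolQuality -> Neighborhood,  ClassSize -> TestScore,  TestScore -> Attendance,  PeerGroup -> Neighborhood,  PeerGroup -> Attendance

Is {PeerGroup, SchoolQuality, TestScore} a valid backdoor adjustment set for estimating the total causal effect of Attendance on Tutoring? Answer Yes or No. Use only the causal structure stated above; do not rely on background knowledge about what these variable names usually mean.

Backdoor paths from Attendance to Tutoring (paths whose first edge points into Attendance):
  P1: Attendance <- PeerGroup -> Neighborhood <- ClassSize -> TestScore -> Tutoring
  P2: Attendance <- PeerGroup -> Neighborhood <- ClassSize -> Tutoring
  P3: Attendance <- PeerGroup -> Tutoring
  P4: Attendance <- TestScore <- ClassSize -> Neighborhood <- PeerGroup -> Tutoring
  P5: Attendance <- TestScore <- ClassSize -> Tutoring
  P6: Attendance <- TestScore -> Tutoring
Condition 1 (no descendant of Attendance in the set): holds — descendants of Attendance are {Tutoring}; none are in {PeerGroup, SchoolQuality, TestScore}.
Condition 2 (every backdoor path blocked by {PeerGroup, SchoolQuality, TestScore}):
  P1: blocked at fork node PeerGroup ∈ conditioning set.
  P2: blocked at fork node PeerGroup ∈ conditioning set.
  P3: blocked at fork node PeerGroup ∈ conditioning set.
  P4: blocked at chain node TestScore ∈ conditioning set.
  P5: blocked at chain node TestScore ∈ conditioning set.
  P6: blocked at fork node TestScore ∈ conditioning set.
{PeerGroup, SchoolQuality, TestScore} satisfies the backdoor criterion.

Yes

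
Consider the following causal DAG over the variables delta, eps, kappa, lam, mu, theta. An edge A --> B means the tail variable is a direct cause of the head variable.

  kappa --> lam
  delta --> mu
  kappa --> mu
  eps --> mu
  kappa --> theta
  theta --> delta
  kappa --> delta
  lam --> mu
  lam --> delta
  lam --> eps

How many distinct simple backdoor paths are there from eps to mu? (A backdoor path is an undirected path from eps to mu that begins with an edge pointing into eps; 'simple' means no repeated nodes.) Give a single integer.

7

A backdoor path from eps to mu is any simple undirected path whose first edge points into eps (i.e. leaves eps via a parent).
Parents of eps: {lam}.
Enumerating:
  P1: eps <- lam <- kappa -> theta -> delta -> mu
  P2: eps <- lam <- kappa -> delta -> mu
  P3: eps <- lam <- kappa -> mu
  P4: eps <- lam -> delta <- kappa -> mu
  P5: eps <- lam -> delta <- theta <- kappa -> mu
  P6: eps <- lam -> delta -> mu
  P7: eps <- lam -> mu
That exhausts the simple backdoor paths. Count: 7.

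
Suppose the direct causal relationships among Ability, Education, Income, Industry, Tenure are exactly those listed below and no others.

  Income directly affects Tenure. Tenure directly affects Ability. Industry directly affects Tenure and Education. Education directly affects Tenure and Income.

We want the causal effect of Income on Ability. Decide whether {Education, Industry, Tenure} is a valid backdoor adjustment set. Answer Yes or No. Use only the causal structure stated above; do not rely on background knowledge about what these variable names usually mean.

Backdoor paths from Income to Ability (paths whose first edge points into Income):
  P1: Income <- Education <- Industry -> Tenure -> Ability
  P2: Income <- Education -> Tenure -> Ability
Condition 1 (no descendant of Income in the set): FAILS — Tenure is a descendant of Income.
Condition 2 (every backdoor path blocked by {Education, Industry, Tenure}):
  P1: blocked at chain node Education ∈ conditioning set.
  P2: blocked at fork node Education ∈ conditioning set.
{Education, Industry, Tenure} does not satisfy the backdoor criterion.

No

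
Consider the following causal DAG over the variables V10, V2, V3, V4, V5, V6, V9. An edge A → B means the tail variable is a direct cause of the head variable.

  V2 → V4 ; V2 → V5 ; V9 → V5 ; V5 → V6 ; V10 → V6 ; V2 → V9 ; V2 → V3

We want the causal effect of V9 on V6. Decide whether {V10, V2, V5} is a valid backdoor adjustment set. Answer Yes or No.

Backdoor paths from V9 to V6 (paths whose first edge points into V9):
  P1: V9 <- V2 -> V5 -> V6
Condition 1 (no descendant of V9 in the set): FAILS — V5 is a descendant of V9.
Condition 2 (every backdoor path blocked by {V10, V2, V5}):
  P1: blocked at fork node V2 ∈ conditioning set.
{V10, V2, V5} does not satisfy the backdoor criterion.

No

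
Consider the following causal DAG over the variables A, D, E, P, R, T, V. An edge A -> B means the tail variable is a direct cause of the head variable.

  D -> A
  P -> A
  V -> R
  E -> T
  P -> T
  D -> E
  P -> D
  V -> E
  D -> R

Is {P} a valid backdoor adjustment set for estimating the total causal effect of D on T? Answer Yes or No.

Yes

Backdoor paths from D to T (paths whose first edge points into D):
  P1: D <- P -> T
Condition 1 (no descendant of D in the set): holds — descendants of D are {A, E, R, T}; none are in {P}.
Condition 2 (every backdoor path blocked by {P}):
  P1: blocked at fork node P ∈ conditioning set.
{P} satisfies the backdoor criterion.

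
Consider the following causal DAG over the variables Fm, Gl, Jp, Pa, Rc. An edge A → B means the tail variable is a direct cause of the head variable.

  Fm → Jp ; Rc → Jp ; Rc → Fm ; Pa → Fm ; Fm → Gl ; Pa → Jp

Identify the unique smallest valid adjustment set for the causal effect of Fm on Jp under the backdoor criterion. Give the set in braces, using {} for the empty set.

Variables eligible for adjustment (non-descendants of Fm, excluding Fm and Jp): {Pa, Rc}.
Backdoor paths from Fm to Jp:
  P1: Fm <- Rc -> Jp
  P2: Fm <- Pa -> Jp
The empty set is not sufficient: P1 (Fm <- Rc -> Jp) has no collider blocking it and no conditioned non-collider, so it is open.
Try {Pa, Rc}:
  P1: blocked at fork node Rc ∈ conditioning set.
  P2: blocked at fork node Pa ∈ conditioning set.
{Pa, Rc} contains no descendant of Fm and blocks every backdoor path.
Every element of {Pa, Rc} is needed (dropping Pa leaves P2 open; dropping Rc leaves P1 open), so no proper subset is valid.
Among all size-2 subsets of the eligible variables, only {Pa, Rc} blocks every backdoor path, so it is the unique smallest valid adjustment set.

{Pa, Rc}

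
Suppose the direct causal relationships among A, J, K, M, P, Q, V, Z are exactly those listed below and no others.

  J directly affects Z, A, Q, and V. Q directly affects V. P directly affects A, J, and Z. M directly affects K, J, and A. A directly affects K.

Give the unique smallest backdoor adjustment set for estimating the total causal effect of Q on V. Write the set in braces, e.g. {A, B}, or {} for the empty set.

{J}

Variables eligible for adjustment (non-descendants of Q, excluding Q and V): {A, J, K, M, P, Z}.
Backdoor paths from Q to V:
  P1: Q <- J -> V
The empty set is not sufficient: P1 (Q <- J -> V) has no collider blocking it and no conditioned non-collider, so it is open.
Try {J}:
  P1: blocked at fork node J ∈ conditioning set.
{J} contains no descendant of Q and blocks every backdoor path.
No other singleton works — e.g. {M} leaves P1 open — so {J} is the unique smallest valid adjustment set.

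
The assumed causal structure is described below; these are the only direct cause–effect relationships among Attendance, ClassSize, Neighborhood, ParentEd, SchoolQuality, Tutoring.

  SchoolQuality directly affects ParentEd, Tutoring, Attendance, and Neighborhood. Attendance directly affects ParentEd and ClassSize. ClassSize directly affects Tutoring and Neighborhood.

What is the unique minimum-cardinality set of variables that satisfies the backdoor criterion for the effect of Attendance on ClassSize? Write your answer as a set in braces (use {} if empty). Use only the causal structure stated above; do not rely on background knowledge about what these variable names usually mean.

Variables eligible for adjustment (non-descendants of Attendance, excluding Attendance and ClassSize): {SchoolQuality}.
Backdoor paths from Attendance to ClassSize:
  P1: Attendance <- SchoolQuality -> Tutoring <- ClassSize
  P2: Attendance <- SchoolQuality -> Neighborhood <- ClassSize
Each backdoor path contains an unconditioned collider, so every path is already blocked with the empty conditioning set:
  P1: blocked at collider Tutoring (neither it nor any descendant is in the conditioning set).
  P2: blocked at collider Neighborhood (neither it nor any descendant is in the conditioning set).
The empty set is therefore the unique smallest valid set.

{}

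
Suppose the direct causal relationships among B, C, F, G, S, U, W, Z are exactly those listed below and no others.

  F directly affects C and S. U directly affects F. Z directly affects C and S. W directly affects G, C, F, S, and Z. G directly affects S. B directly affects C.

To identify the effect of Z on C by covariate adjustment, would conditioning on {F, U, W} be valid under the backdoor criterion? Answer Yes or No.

Yes

Backdoor paths from Z to C (paths whose first edge points into Z):
  P1: Z <- W -> G -> S <- F -> C
  P2: Z <- W -> F -> C
  P3: Z <- W -> C
  P4: Z <- W -> S <- F -> C
Condition 1 (no descendant of Z in the set): holds — descendants of Z are {C, S}; none are in {F, U, W}.
Condition 2 (every backdoor path blocked by {F, U, W}):
  P1: blocked at fork node W ∈ conditioning set.
  P2: blocked at fork node W ∈ conditioning set.
  P3: blocked at fork node W ∈ conditioning set.
  P4: blocked at fork node W ∈ conditioning set.
{F, U, W} satisfies the backdoor criterion.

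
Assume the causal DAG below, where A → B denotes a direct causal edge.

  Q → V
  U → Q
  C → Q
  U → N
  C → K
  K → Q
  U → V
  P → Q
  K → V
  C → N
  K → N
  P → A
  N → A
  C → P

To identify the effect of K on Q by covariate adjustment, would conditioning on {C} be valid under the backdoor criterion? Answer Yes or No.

Yes

Backdoor paths from K to Q (paths whose first edge points into K):
  P1: K <- C -> P -> Q
  P2: K <- C -> P -> A <- N <- U -> Q
  P3: K <- C -> P -> A <- N <- U -> V <- Q
  P4: K <- C -> Q
  P5: K <- C -> N <- U -> Q
  P6: K <- C -> N <- U -> V <- Q
  P7: K <- C -> N -> A <- P -> Q
Condition 1 (no descendant of K in the set): holds — descendants of K are {A, N, Q, V}; none are in {C}.
Condition 2 (every backdoor path blocked by {C}):
  P1: blocked at fork node C ∈ conditioning set.
  P2: blocked at fork node C ∈ conditioning set.
  P3: blocked at fork node C ∈ conditioning set.
  P4: blocked at fork node C ∈ conditioning set.
  P5: blocked at fork node C ∈ conditioning set.
  P6: blocked at fork node C ∈ conditioning set.
  P7: blocked at fork node C ∈ conditioning set.
{C} satisfies the backdoor criterion.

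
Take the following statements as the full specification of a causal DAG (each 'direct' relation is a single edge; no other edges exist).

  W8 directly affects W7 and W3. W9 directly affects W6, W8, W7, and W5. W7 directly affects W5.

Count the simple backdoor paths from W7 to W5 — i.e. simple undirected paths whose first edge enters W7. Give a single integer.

A backdoor path from W7 to W5 is any simple undirected path whose first edge points into W7 (i.e. leaves W7 via a parent).
Parents of W7: {W8, W9}.
Enumerating:
  P1: W7 <- W9 -> W5
  P2: W7 <- W8 <- W9 -> W5
That exhausts the simple backdoor paths. Count: 2.

2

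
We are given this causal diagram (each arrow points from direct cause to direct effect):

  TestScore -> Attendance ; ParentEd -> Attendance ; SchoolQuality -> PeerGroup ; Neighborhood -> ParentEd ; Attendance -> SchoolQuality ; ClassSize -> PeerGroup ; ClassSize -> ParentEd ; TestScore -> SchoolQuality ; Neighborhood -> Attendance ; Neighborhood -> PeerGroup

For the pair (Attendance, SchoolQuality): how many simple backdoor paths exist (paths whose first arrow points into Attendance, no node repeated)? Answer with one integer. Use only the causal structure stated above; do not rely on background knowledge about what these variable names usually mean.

A backdoor path from Attendance to SchoolQuality is any simple undirected path whose first edge points into Attendance (i.e. leaves Attendance via a parent).
Parents of Attendance: {Neighborhood, ParentEd, TestScore}.
Enumerating:
  P1: Attendance <- TestScore -> SchoolQuality
  P2: Attendance <- Neighborhood -> ParentEd <- ClassSize -> PeerGroup <- SchoolQuality
  P3: Attendance <- Neighborhood -> PeerGroup <- SchoolQuality
  P4: Attendance <- ParentEd <- ClassSize -> PeerGroup <- SchoolQuality
  P5: Attendance <- ParentEd <- Neighborhood -> PeerGroup <- SchoolQuality
That exhausts the simple backdoor paths. Count: 5.

5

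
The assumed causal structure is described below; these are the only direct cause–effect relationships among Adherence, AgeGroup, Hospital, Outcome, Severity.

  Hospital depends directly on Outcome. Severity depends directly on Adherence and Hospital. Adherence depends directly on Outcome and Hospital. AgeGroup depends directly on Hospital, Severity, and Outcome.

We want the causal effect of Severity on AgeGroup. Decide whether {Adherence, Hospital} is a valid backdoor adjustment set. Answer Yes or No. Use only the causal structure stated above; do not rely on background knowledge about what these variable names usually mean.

Backdoor paths from Severity to AgeGroup (paths whose first edge points into Severity):
  P1: Severity <- Hospital <- Outcome -> AgeGroup
  P2: Severity <- Hospital -> Adherence <- Outcome -> AgeGroup
  P3: Severity <- Hospital -> AgeGroup
  P4: Severity <- Adherence <- Outcome -> Hospital -> AgeGroup
  P5: Severity <- Adherence <- Outcome -> AgeGroup
  P6: Severity <- Adherence <- Hospital <- Outcome -> AgeGroup
  P7: Severity <- Adherence <- Hospital -> AgeGroup
Condition 1 (no descendant of Severity in the set): holds — descendants of Severity are {AgeGroup}; none are in {Adherence, Hospital}.
Condition 2 (every backdoor path blocked by {Adherence, Hospital}):
  P1: blocked at chain node Hospital ∈ conditioning set.
  P2: blocked at fork node Hospital ∈ conditioning set.
  P3: blocked at fork node Hospital ∈ conditioning set.
  P4: blocked at chain node Adherence ∈ conditioning set.
  P5: blocked at chain node Adherence ∈ conditioning set.
  P6: blocked at chain node Adherence ∈ conditioning set.
  P7: blocked at chain node Adherence ∈ conditioning set.
{Adherence, Hospital} satisfies the backdoor criterion.

Yes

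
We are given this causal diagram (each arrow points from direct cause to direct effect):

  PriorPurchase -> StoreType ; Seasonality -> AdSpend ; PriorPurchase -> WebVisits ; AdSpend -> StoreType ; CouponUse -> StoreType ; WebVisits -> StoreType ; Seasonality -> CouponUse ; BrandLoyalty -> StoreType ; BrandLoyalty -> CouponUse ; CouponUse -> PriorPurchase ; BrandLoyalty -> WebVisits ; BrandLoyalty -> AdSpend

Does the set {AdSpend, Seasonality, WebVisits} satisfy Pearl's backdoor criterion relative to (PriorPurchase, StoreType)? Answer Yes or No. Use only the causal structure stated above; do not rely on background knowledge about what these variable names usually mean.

No

Backdoor paths from PriorPurchase to StoreType (paths whose first edge points into PriorPurchase):
  P1: PriorPurchase <- CouponUse <- Seasonality -> AdSpend <- BrandLoyalty -> WebVisits -> StoreType
  P2: PriorPurchase <- CouponUse <- Seasonality -> AdSpend <- BrandLoyalty -> StoreType
  P3: PriorPurchase <- CouponUse <- Seasonality -> AdSpend -> StoreType
  P4: PriorPurchase <- CouponUse <- BrandLoyalty -> WebVisits -> StoreType
  P5: PriorPurchase <- CouponUse <- BrandLoyalty -> AdSpend -> StoreType
  P6: PriorPurchase <- CouponUse <- BrandLoyalty -> StoreType
  P7: PriorPurchase <- CouponUse -> StoreType
Condition 1 (no descendant of PriorPurchase in the set): FAILS — WebVisits is a descendant of PriorPurchase.
Condition 2 (every backdoor path blocked by {AdSpend, Seasonality, WebVisits}):
  P1: blocked at fork node Seasonality ∈ conditioning set.
  P2: blocked at fork node Seasonality ∈ conditioning set.
  P3: blocked at fork node Seasonality ∈ conditioning set.
  P4: blocked at chain node WebVisits ∈ conditioning set.
  P5: blocked at chain node AdSpend ∈ conditioning set.
  P6: open — no interior node is in the conditioning set.
  P7: open — no interior node is in the conditioning set.
{AdSpend, Seasonality, WebVisits} does not satisfy the backdoor criterion.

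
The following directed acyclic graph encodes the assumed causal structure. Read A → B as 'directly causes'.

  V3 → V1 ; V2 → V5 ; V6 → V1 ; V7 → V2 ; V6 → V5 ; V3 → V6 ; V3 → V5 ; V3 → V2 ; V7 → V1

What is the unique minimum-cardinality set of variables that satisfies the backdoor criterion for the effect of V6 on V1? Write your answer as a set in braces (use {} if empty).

Variables eligible for adjustment (non-descendants of V6, excluding V6 and V1): {V2, V3, V7}.
Backdoor paths from V6 to V1:
  P1: V6 <- V3 -> V2 <- V7 -> V1
  P2: V6 <- V3 -> V5 <- V2 <- V7 -> V1
  P3: V6 <- V3 -> V1
The empty set is not sufficient: P3 (V6 <- V3 -> V1) has no collider blocking it and no conditioned non-collider, so it is open.
Try {V3}:
  P1: blocked at fork node V3 ∈ conditioning set.
  P2: blocked at fork node V3 ∈ conditioning set.
  P3: blocked at fork node V3 ∈ conditioning set.
{V3} contains no descendant of V6 and blocks every backdoor path.
No other singleton works — e.g. {V7} leaves P3 open — so {V3} is the unique smallest valid adjustment set.

{V3}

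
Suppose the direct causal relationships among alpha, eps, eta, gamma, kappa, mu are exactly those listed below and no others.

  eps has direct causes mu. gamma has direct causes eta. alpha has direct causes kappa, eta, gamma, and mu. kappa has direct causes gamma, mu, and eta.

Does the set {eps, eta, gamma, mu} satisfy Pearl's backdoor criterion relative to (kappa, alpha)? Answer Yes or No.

Yes

Backdoor paths from kappa to alpha (paths whose first edge points into kappa):
  P1: kappa <- eta -> gamma -> alpha
  P2: kappa <- eta -> alpha
  P3: kappa <- mu -> alpha
  P4: kappa <- gamma <- eta -> alpha
  P5: kappa <- gamma -> alpha
Condition 1 (no descendant of kappa in the set): holds — descendants of kappa are {alpha}; none are in {eps, eta, gamma, mu}.
Condition 2 (every backdoor path blocked by {eps, eta, gamma, mu}):
  P1: blocked at fork node eta ∈ conditioning set.
  P2: blocked at fork node eta ∈ conditioning set.
  P3: blocked at fork node mu ∈ conditioning set.
  P4: blocked at chain node gamma ∈ conditioning set.
  P5: blocked at fork node gamma ∈ conditioning set.
{eps, eta, gamma, mu} satisfies the backdoor criterion.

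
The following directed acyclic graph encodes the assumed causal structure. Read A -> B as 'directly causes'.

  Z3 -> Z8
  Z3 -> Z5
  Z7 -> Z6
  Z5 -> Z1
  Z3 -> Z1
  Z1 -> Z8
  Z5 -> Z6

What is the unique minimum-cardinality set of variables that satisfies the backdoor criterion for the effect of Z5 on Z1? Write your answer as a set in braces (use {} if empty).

Variables eligible for adjustment (non-descendants of Z5, excluding Z5 and Z1): {Z3, Z7}.
Backdoor paths from Z5 to Z1:
  P1: Z5 <- Z3 -> Z1
  P2: Z5 <- Z3 -> Z8 <- Z1
The empty set is not sufficient: P1 (Z5 <- Z3 -> Z1) has no collider blocking it and no conditioned non-collider, so it is open.
Try {Z3}:
  P1: blocked at fork node Z3 ∈ conditioning set.
  P2: blocked at fork node Z3 ∈ conditioning set.
{Z3} contains no descendant of Z5 and blocks every backdoor path.
No other singleton works — e.g. {Z7} leaves P1 open — so {Z3} is the unique smallest valid adjustment set.

{Z3}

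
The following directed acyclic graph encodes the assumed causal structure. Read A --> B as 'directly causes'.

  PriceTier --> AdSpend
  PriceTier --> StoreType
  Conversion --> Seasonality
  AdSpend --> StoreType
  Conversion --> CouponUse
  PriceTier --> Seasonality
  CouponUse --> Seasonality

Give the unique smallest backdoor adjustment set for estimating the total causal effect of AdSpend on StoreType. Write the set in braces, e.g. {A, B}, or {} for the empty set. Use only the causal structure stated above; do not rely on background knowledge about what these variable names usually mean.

Variables eligible for adjustment (non-descendants of AdSpend, excluding AdSpend and StoreType): {Conversion, CouponUse, PriceTier, Seasonality}.
Backdoor paths from AdSpend to StoreType:
  P1: AdSpend <- PriceTier -> StoreType
The empty set is not sufficient: P1 (AdSpend <- PriceTier -> StoreType) has no collider blocking it and no conditioned non-collider, so it is open.
Try {PriceTier}:
  P1: blocked at fork node PriceTier ∈ conditioning set.
{PriceTier} contains no descendant of AdSpend and blocks every backdoor path.
No other singleton works — e.g. {Conversion} leaves P1 open — so {PriceTier} is the unique smallest valid adjustment set.

{PriceTier}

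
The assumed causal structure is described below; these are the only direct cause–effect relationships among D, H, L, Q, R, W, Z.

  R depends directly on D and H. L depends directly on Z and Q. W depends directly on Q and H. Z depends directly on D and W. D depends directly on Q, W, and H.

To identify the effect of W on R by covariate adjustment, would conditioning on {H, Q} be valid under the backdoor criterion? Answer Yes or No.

Backdoor paths from W to R (paths whose first edge points into W):
  P1: W <- Q -> D <- H -> R
  P2: W <- Q -> D -> R
  P3: W <- Q -> L <- Z <- D <- H -> R
  P4: W <- Q -> L <- Z <- D -> R
  P5: W <- H -> D -> R
  P6: W <- H -> R
Condition 1 (no descendant of W in the set): holds — descendants of W are {D, L, R, Z}; none are in {H, Q}.
Condition 2 (every backdoor path blocked by {H, Q}):
  P1: blocked at fork node Q ∈ conditioning set.
  P2: blocked at fork node Q ∈ conditioning set.
  P3: blocked at fork node Q ∈ conditioning set.
  P4: blocked at fork node Q ∈ conditioning set.
  P5: blocked at fork node H ∈ conditioning set.
  P6: blocked at fork node H ∈ conditioning set.
{H, Q} satisfies the backdoor criterion.

Yes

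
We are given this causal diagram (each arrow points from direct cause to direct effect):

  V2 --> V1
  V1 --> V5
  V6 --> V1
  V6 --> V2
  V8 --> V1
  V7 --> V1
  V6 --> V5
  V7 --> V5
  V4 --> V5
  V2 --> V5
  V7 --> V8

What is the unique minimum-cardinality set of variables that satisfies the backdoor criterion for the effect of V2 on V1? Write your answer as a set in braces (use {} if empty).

Variables eligible for adjustment (non-descendants of V2, excluding V2 and V1): {V4, V6, V7, V8}.
Backdoor paths from V2 to V1:
  P1: V2 <- V6 -> V1
  P2: V2 <- V6 -> V5 <- V7 -> V8 -> V1
  P3: V2 <- V6 -> V5 <- V7 -> V1
  P4: V2 <- V6 -> V5 <- V1
The empty set is not sufficient: P1 (V2 <- V6 -> V1) has no collider blocking it and no conditioned non-collider, so it is open.
Try {V6}:
  P1: blocked at fork node V6 ∈ conditioning set.
  P2: blocked at fork node V6 ∈ conditioning set.
  P3: blocked at fork node V6 ∈ conditioning set.
  P4: blocked at fork node V6 ∈ conditioning set.
{V6} contains no descendant of V2 and blocks every backdoor path.
No other singleton works — e.g. {V7} leaves P1 open — so {V6} is the unique smallest valid adjustment set.

{V6}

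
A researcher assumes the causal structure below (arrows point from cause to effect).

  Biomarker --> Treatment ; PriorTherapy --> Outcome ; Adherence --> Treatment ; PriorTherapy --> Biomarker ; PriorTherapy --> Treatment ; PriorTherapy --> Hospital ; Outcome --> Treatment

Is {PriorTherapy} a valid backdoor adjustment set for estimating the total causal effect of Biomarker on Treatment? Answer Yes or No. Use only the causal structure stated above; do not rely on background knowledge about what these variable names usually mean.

Yes

Backdoor paths from Biomarker to Treatment (paths whose first edge points into Biomarker):
  P1: Biomarker <- PriorTherapy -> Outcome -> Treatment
  P2: Biomarker <- PriorTherapy -> Treatment
Condition 1 (no descendant of Biomarker in the set): holds — descendants of Biomarker are {Treatment}; none are in {PriorTherapy}.
Condition 2 (every backdoor path blocked by {PriorTherapy}):
  P1: blocked at fork node PriorTherapy ∈ conditioning set.
  P2: blocked at fork node PriorTherapy ∈ conditioning set.
{PriorTherapy} satisfies the backdoor criterion.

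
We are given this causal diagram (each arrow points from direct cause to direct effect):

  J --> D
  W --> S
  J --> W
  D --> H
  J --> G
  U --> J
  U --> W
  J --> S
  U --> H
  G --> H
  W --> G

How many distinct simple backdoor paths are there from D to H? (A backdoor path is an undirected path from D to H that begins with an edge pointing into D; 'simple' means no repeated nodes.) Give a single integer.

8

A backdoor path from D to H is any simple undirected path whose first edge points into D (i.e. leaves D via a parent).
Parents of D: {J}.
Enumerating:
  P1: D <- J <- U -> W -> G -> H
  P2: D <- J <- U -> H
  P3: D <- J -> W <- U -> H
  P4: D <- J -> W -> G -> H
  P5: D <- J -> G <- W <- U -> H
  P6: D <- J -> G -> H
  P7: D <- J -> S <- W <- U -> H
  P8: D <- J -> S <- W -> G -> H
That exhausts the simple backdoor paths. Count: 8.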